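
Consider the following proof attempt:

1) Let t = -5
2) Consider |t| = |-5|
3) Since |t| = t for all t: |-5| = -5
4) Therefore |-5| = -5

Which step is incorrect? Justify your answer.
Step 3: Since |t| = t for all t: |-5| = -5

Step 3 incorrectly states that |t| = t for all t. The correct definition is |t| = t when t >= 0, and |t| = -t when t < 0. Since -5 < 0, we have |-5| = -(-5) = 5, not -5.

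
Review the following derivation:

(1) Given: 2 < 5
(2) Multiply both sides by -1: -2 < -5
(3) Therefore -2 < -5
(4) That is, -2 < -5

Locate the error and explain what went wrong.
Step 2: Multiply both sides by -1: -2 < -5

Step 2 multiplies both sides by -1 but fails to reverse the inequality sign. When multiplying (or dividing) an inequality by a negative number, the direction must be reversed. Since 2 < 5, we should get -2 > -5, i.e., -2 > -5.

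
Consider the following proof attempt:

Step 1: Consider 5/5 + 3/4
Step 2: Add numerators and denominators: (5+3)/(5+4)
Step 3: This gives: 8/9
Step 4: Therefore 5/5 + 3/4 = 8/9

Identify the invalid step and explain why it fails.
Step 2: Add numerators and denominators: (5+3)/(5+4)

Step 2 incorrectly adds fractions by separately adding numerators and denominators. This is wrong. The correct method requires a common denominator: 5/5 + 3/4 = (5×4 + 3×5)/(5×4) = 35/20 = 7/4. The method used gives 8/9, which is different.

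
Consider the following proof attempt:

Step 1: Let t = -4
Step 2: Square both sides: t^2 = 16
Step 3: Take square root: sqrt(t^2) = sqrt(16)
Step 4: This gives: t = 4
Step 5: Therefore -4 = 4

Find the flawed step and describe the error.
Step 4: This gives: t = 4

Step 4 incorrectly states that sqrt(t^2) = t. The correct identity is sqrt(t^2) = |t|. Since t = -4 < 0, we have sqrt(t^2) = |-4| = 4, not t = -4.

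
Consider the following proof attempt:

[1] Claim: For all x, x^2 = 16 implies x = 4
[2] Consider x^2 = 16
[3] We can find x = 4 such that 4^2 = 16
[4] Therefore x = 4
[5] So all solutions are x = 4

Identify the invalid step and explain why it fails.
Step 4: Therefore x = 4

Step 4 incorrectly concludes that x = 4 is the only solution. The proof shows that x = 4 is A solution (existence), but does not show it is the ONLY solution (uniqueness). In fact, x = -4 is also a solution since (-4)^2 = 16. Finding one solution doesn't prove there are no others.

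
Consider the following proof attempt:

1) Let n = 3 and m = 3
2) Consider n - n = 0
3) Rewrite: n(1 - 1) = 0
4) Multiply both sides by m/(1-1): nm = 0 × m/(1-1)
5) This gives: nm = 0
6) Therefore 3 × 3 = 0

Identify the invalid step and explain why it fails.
Step 4: Multiply both sides by m/(1-1): nm = 0 × m/(1-1)

Step 4 multiplies both sides by m/(1-1). However, 1-1 = 0, so this is multiplication by m/0, which is undefined. We cannot multiply by an undefined expression.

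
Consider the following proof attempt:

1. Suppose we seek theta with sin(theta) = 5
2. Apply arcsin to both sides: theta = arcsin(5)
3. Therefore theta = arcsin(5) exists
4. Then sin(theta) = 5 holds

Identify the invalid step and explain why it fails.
Step 2: Apply arcsin to both sides: theta = arcsin(5)

Step 2 applies arcsin to 5. However, arcsin(x) is only defined for x in [-1, 1] because sin(theta) can only produce values in that range. Since |5| > 1, arcsin(5) is undefined. There is no angle whose sine equals 5.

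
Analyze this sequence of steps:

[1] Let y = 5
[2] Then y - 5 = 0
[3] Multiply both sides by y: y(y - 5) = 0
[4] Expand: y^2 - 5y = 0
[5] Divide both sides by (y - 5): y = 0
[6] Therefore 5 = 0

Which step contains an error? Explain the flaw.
Step 5: Divide both sides by (y - 5): y = 0

Step 5 divides both sides by (y - 5). However, since y = 5, we have (y - 5) = 0. Division by zero is undefined, making this step invalid.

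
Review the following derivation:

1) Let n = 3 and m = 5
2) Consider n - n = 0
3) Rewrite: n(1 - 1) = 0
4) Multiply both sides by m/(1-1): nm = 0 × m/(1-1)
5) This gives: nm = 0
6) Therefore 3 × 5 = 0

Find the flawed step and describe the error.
Step 4: Multiply both sides by m/(1-1): nm = 0 × m/(1-1)

Step 4 multiplies both sides by m/(1-1). However, 1-1 = 0, so this is multiplication by m/0, which is undefined. We cannot multiply by an undefined expression.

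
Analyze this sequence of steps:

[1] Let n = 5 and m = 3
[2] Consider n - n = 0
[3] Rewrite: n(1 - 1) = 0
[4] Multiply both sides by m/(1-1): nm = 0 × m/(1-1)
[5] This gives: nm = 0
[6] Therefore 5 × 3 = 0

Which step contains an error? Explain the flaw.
Step 4: Multiply both sides by m/(1-1): nm = 0 × m/(1-1)

Step 4 multiplies both sides by m/(1-1). However, 1-1 = 0, so this is multiplication by m/0, which is undefined. We cannot multiply by an undefined expression.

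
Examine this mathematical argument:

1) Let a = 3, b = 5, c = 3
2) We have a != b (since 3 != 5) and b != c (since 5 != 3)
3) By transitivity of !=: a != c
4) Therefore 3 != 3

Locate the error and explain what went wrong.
Step 3: By transitivity of !=: a != c

Step 3 incorrectly applies transitivity to the '!=' relation. Transitivity states: if a R b and b R c, then a R c. However, '!=' is not transitive. Counterexample: 3 != 5 and 5 != 3, but 3 = 3 (both equal 3). Transitivity holds for relations like <, <=, =, but not for !=.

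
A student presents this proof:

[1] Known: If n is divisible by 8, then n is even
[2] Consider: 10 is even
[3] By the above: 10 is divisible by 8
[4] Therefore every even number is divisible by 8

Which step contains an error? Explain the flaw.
Step 3: By the above: 10 is divisible by 8

Step 3 commits the fallacy of affirming the consequent. The known fact 'divisible by 8 → even' does NOT imply 'even → divisible by 8'. That would be the converse, which is false. For example, 10 is even but 10 ÷ 8 = 1.25, which is not an integer.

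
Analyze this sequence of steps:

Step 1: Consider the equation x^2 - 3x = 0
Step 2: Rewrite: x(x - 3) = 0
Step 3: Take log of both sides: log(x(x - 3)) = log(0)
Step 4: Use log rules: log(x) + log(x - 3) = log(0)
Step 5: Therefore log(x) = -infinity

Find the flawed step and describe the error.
Step 3: Take log of both sides: log(x(x - 3)) = log(0)

Step 3 takes the logarithm of both sides, resulting in log(0) on the right side. The logarithm is only defined for positive numbers; log(0) is undefined (approaches negative infinity). This operation is invalid.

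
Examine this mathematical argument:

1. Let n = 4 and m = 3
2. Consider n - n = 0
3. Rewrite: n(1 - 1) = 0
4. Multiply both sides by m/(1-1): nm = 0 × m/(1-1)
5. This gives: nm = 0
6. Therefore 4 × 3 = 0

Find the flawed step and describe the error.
Step 4: Multiply both sides by m/(1-1): nm = 0 × m/(1-1)

Step 4 multiplies both sides by m/(1-1). However, 1-1 = 0, so this is multiplication by m/0, which is undefined. We cannot multiply by an undefined expression.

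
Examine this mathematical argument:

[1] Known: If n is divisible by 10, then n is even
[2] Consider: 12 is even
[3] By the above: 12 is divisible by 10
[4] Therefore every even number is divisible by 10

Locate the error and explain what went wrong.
Step 3: By the above: 12 is divisible by 10

Step 3 commits the fallacy of affirming the consequent. The known fact 'divisible by 10 → even' does NOT imply 'even → divisible by 10'. That would be the converse, which is false. For example, 12 is even but 12 ÷ 10 = 1.20, which is not an integer.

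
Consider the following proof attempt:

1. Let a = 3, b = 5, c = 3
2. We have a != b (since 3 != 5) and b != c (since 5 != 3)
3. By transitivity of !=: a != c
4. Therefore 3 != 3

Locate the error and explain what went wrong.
Step 3: By transitivity of !=: a != c

Step 3 incorrectly applies transitivity to the '!=' relation. Transitivity states: if a R b and b R c, then a R c. However, '!=' is not transitive. Counterexample: 3 != 5 and 5 != 3, but 3 = 3 (both equal 3). Transitivity holds for relations like <, <=, =, but not for !=.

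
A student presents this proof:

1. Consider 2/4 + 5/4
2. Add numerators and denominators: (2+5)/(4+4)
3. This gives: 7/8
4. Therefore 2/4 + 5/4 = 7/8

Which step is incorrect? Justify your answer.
Step 2: Add numerators and denominators: (2+5)/(4+4)

Step 2 incorrectly adds fractions by separately adding numerators and denominators. This is wrong. The correct method requires a common denominator: 2/4 + 5/4 = (2×4 + 5×4)/(4×4) = 28/16 = 7/4. The method used gives 7/8, which is different.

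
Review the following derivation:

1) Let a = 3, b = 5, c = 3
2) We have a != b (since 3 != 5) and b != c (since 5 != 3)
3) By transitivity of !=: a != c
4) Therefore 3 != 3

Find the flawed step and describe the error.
Step 3: By transitivity of !=: a != c

Step 3 incorrectly applies transitivity to the '!=' relation. Transitivity states: if a R b and b R c, then a R c. However, '!=' is not transitive. Counterexample: 3 != 5 and 5 != 3, but 3 = 3 (both equal 3). Transitivity holds for relations like <, <=, =, but not for !=.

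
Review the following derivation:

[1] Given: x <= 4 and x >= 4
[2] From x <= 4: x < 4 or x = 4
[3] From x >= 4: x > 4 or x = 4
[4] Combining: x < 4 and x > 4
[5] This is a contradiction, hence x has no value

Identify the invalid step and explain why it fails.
Step 4: Combining: x < 4 and x > 4

Step 4 incorrectly combines the conditions. From x <= 4 and x >= 4, the intersection is x = 4. The error treats the 'or' cases as 'and' requirements. The correct conclusion is that x = 4 is the unique solution, not that no solution exists.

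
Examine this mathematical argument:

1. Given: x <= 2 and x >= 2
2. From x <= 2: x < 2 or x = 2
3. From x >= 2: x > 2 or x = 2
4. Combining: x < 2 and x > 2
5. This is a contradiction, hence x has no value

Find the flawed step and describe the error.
Step 4: Combining: x < 2 and x > 2

Step 4 incorrectly combines the conditions. From x <= 2 and x >= 2, the intersection is x = 2. The error treats the 'or' cases as 'and' requirements. The correct conclusion is that x = 2 is the unique solution, not that no solution exists.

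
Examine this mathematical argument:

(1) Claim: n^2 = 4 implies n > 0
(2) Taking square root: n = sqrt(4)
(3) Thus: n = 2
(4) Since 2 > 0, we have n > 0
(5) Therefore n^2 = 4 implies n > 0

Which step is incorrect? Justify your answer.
Step 2: Taking square root: n = sqrt(4)

Step 2 takes the square root and assumes the positive root only. The equation n^2 = 4 actually has two solutions: n = 2 and n = -2. The proof silently assumes n > 0 without justification, then uses this assumption to conclude n > 0, which is circular. The counterexample n = -2 shows the claim is false.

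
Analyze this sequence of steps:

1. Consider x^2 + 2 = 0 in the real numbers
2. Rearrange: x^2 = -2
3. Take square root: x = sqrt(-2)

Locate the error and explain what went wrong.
Step 3: Take square root: x = sqrt(-2)

Step 3 takes the square root of -2, which is negative. In the real number system, the square root of a negative number is undefined. The equation x^2 + 2 = 0 has no real solutions. Square roots of negative numbers only exist in the complex numbers.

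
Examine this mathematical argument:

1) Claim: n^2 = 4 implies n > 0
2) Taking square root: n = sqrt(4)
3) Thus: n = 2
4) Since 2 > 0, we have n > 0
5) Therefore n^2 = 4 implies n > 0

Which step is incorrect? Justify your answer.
Step 2: Taking square root: n = sqrt(4)

Step 2 takes the square root and assumes the positive root only. The equation n^2 = 4 actually has two solutions: n = 2 and n = -2. The proof silently assumes n > 0 without justification, then uses this assumption to conclude n > 0, which is circular. The counterexample n = -2 shows the claim is false.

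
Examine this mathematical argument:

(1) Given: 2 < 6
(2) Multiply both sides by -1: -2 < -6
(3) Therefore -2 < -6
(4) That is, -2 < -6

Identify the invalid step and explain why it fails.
Step 2: Multiply both sides by -1: -2 < -6

Step 2 multiplies both sides by -1 but fails to reverse the inequality sign. When multiplying (or dividing) an inequality by a negative number, the direction must be reversed. Since 2 < 6, we should get -2 > -6, i.e., -2 > -6.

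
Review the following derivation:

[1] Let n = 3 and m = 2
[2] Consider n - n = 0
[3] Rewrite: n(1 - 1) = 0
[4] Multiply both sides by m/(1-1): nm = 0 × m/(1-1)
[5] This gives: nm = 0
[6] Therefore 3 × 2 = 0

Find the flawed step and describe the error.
Step 4: Multiply both sides by m/(1-1): nm = 0 × m/(1-1)

Step 4 multiplies both sides by m/(1-1). However, 1-1 = 0, so this is multiplication by m/0, which is undefined. We cannot multiply by an undefined expression.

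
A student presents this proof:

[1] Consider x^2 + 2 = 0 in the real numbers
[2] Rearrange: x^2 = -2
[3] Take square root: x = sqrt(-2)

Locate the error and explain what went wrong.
Step 3: Take square root: x = sqrt(-2)

Step 3 takes the square root of -2, which is negative. In the real number system, the square root of a negative number is undefined. The equation x^2 + 2 = 0 has no real solutions. Square roots of negative numbers only exist in the complex numbers.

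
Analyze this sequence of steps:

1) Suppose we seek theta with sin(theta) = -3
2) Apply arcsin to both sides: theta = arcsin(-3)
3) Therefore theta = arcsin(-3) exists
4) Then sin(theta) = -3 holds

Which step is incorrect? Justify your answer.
Step 2: Apply arcsin to both sides: theta = arcsin(-3)

Step 2 applies arcsin to -3. However, arcsin(x) is only defined for x in [-1, 1] because sin(theta) can only produce values in that range. Since |-3| > 1, arcsin(-3) is undefined. There is no angle whose sine equals -3.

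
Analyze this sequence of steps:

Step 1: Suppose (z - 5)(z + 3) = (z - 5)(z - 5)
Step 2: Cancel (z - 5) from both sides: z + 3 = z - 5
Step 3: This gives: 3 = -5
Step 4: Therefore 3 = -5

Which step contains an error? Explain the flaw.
Step 2: Cancel (z - 5) from both sides: z + 3 = z - 5

Step 2 cancels (z - 5) from both sides. This is only valid if (z - 5) ≠ 0, i.e., z ≠ 5. When z = 5, both sides equal zero regardless of the other factors. The correct approach requires considering z = 5 as a separate case.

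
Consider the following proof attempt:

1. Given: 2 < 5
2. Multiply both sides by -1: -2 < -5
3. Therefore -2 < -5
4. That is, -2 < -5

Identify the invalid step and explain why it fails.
Step 2: Multiply both sides by -1: -2 < -5

Step 2 multiplies both sides by -1 but fails to reverse the inequality sign. When multiplying (or dividing) an inequality by a negative number, the direction must be reversed. Since 2 < 5, we should get -2 > -5, i.e., -2 > -5.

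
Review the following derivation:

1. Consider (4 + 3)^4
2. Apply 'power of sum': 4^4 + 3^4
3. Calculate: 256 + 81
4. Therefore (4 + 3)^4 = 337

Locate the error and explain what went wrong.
Step 2: Apply 'power of sum': 4^4 + 3^4

Step 2 incorrectly applies a non-existent rule '(a+b)^n = a^n + b^n'. This is false in general. The correct expansion uses the binomial theorem. The actual value is (4 + 3)^4 = 7^4 = 2401, not 337.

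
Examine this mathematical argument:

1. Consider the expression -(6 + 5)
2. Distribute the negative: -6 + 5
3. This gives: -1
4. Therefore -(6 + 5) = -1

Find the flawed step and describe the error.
Step 2: Distribute the negative: -6 + 5

Step 2 incorrectly distributes the negative sign. The correct distribution is -(6 + 5) = -6 - 5 = -11. The negative must be applied to both terms, not just the first. The error treats -(6 + 5) as -6 + 5, which equals -1 instead of -11.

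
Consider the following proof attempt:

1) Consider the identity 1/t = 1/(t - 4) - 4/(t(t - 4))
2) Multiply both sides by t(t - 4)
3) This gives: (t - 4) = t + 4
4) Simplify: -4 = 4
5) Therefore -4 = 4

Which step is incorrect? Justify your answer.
Step 3: This gives: (t - 4) = t + 4

Step 3 makes a sign error when clearing denominators. Multiplying -4/(t(t - 4)) by t(t - 4) gives -4, not +4. The correct result is (t - 4) = t - 4, which is trivially true, not (t - 4) = t + 4. (Step 1 is a valid identity: 1/(t - 4) - 4/(t(t - 4)) = (t - 4)/(t(t - 4)) = 1/t.)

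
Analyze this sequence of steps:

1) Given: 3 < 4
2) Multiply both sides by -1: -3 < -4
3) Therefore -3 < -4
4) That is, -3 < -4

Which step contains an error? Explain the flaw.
Step 2: Multiply both sides by -1: -3 < -4

Step 2 multiplies both sides by -1 but fails to reverse the inequality sign. When multiplying (or dividing) an inequality by a negative number, the direction must be reversed. Since 3 < 4, we should get -3 > -4, i.e., -3 > -4.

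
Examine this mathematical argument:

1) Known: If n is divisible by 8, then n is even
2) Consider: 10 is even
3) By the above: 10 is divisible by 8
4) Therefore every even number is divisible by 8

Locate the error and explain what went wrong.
Step 3: By the above: 10 is divisible by 8

Step 3 commits the fallacy of affirming the consequent. The known fact 'divisible by 8 → even' does NOT imply 'even → divisible by 8'. That would be the converse, which is false. For example, 10 is even but 10 ÷ 8 = 1.25, which is not an integer.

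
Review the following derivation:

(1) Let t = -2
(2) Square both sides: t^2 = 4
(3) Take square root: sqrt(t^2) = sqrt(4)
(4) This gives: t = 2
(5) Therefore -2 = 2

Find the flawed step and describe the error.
Step 4: This gives: t = 2

Step 4 incorrectly states that sqrt(t^2) = t. The correct identity is sqrt(t^2) = |t|. Since t = -2 < 0, we have sqrt(t^2) = |-2| = 2, not t = -2.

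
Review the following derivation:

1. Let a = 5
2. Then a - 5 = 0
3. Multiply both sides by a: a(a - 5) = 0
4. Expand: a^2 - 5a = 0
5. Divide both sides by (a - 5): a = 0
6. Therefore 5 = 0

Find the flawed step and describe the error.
Step 5: Divide both sides by (a - 5): a = 0

Step 5 divides both sides by (a - 5). However, since a = 5, we have (a - 5) = 0. Division by zero is undefined, making this step invalid.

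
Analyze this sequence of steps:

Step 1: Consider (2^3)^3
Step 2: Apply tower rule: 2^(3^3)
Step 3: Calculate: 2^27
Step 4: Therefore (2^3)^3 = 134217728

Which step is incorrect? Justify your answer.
Step 2: Apply tower rule: 2^(3^3)

Step 2 incorrectly states that (a^b)^c = a^(b^c). The correct rule is (a^b)^c = a^(b×c). The actual value is (2^3)^3 = 2^9 = 512, not 2^27 = 134217728.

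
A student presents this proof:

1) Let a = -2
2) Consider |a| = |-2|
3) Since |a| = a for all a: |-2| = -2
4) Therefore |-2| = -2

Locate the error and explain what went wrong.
Step 3: Since |a| = a for all a: |-2| = -2

Step 3 incorrectly states that |a| = a for all a. The correct definition is |a| = a when a >= 0, and |a| = -a when a < 0. Since -2 < 0, we have |-2| = -(-2) = 2, not -2.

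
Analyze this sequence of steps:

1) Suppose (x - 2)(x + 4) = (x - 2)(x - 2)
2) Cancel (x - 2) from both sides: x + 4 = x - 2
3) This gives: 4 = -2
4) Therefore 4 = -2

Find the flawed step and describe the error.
Step 2: Cancel (x - 2) from both sides: x + 4 = x - 2

Step 2 cancels (x - 2) from both sides. This is only valid if (x - 2) ≠ 0, i.e., x ≠ 2. When x = 2, both sides equal zero regardless of the other factors. The correct approach requires considering x = 2 as a separate case.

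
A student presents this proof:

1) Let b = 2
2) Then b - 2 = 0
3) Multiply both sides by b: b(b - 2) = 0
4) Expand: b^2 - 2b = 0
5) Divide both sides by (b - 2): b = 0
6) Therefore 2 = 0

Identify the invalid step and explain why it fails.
Step 5: Divide both sides by (b - 2): b = 0

Step 5 divides both sides by (b - 2). However, since b = 2, we have (b - 2) = 0. Division by zero is undefined, making this step invalid.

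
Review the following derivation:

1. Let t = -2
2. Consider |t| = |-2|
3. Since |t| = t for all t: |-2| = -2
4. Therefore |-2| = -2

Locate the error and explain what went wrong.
Step 3: Since |t| = t for all t: |-2| = -2

Step 3 incorrectly states that |t| = t for all t. The correct definition is |t| = t when t >= 0, and |t| = -t when t < 0. Since -2 < 0, we have |-2| = -(-2) = 2, not -2.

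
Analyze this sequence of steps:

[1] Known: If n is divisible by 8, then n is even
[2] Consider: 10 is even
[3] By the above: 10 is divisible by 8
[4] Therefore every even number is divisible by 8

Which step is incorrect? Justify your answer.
Step 3: By the above: 10 is divisible by 8

Step 3 commits the fallacy of affirming the consequent. The known fact 'divisible by 8 → even' does NOT imply 'even → divisible by 8'. That would be the converse, which is false. For example, 10 is even but 10 ÷ 8 = 1.25, which is not an integer.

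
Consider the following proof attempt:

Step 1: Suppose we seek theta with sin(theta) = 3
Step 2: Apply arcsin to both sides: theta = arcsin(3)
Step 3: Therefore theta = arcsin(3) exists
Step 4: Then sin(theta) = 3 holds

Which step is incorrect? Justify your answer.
Step 2: Apply arcsin to both sides: theta = arcsin(3)

Step 2 applies arcsin to 3. However, arcsin(x) is only defined for x in [-1, 1] because sin(theta) can only produce values in that range. Since |3| > 1, arcsin(3) is undefined. There is no angle whose sine equals 3.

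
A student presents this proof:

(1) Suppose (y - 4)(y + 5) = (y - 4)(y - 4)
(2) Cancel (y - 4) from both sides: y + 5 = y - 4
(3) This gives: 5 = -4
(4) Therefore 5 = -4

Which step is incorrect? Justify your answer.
Step 2: Cancel (y - 4) from both sides: y + 5 = y - 4

Step 2 cancels (y - 4) from both sides. This is only valid if (y - 4) ≠ 0, i.e., y ≠ 4. When y = 4, both sides equal zero regardless of the other factors. The correct approach requires considering y = 4 as a separate case.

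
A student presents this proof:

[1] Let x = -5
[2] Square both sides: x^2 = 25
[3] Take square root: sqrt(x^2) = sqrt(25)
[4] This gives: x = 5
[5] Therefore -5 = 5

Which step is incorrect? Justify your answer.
Step 4: This gives: x = 5

Step 4 incorrectly states that sqrt(x^2) = x. The correct identity is sqrt(x^2) = |x|. Since x = -5 < 0, we have sqrt(x^2) = |-5| = 5, not x = -5.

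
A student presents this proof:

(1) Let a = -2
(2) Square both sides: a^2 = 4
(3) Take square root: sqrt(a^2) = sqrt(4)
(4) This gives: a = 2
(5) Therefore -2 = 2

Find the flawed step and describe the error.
Step 4: This gives: a = 2

Step 4 incorrectly states that sqrt(a^2) = a. The correct identity is sqrt(a^2) = |a|. Since a = -2 < 0, we have sqrt(a^2) = |-2| = 2, not a = -2.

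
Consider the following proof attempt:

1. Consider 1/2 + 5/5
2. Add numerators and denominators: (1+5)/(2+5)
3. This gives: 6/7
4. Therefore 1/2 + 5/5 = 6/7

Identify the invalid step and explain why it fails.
Step 2: Add numerators and denominators: (1+5)/(2+5)

Step 2 incorrectly adds fractions by separately adding numerators and denominators. This is wrong. The correct method requires a common denominator: 1/2 + 5/5 = (1×5 + 5×2)/(2×5) = 15/10 = 3/2. The method used gives 6/7, which is different.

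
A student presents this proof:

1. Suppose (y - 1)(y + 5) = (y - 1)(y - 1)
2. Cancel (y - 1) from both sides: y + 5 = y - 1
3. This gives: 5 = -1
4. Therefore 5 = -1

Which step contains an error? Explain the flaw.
Step 2: Cancel (y - 1) from both sides: y + 5 = y - 1

Step 2 cancels (y - 1) from both sides. This is only valid if (y - 1) ≠ 0, i.e., y ≠ 1. When y = 1, both sides equal zero regardless of the other factors. The correct approach requires considering y = 1 as a separate case.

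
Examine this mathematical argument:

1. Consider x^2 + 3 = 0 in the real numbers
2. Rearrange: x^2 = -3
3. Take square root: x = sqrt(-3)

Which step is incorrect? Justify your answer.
Step 3: Take square root: x = sqrt(-3)

Step 3 takes the square root of -3, which is negative. In the real number system, the square root of a negative number is undefined. The equation x^2 + 3 = 0 has no real solutions. Square roots of negative numbers only exist in the complex numbers.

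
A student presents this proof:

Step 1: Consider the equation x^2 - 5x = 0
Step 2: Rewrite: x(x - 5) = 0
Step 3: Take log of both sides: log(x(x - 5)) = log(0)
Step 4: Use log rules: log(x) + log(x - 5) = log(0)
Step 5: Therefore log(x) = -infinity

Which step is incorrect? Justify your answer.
Step 3: Take log of both sides: log(x(x - 5)) = log(0)

Step 3 takes the logarithm of both sides, resulting in log(0) on the right side. The logarithm is only defined for positive numbers; log(0) is undefined (approaches negative infinity). This operation is invalid.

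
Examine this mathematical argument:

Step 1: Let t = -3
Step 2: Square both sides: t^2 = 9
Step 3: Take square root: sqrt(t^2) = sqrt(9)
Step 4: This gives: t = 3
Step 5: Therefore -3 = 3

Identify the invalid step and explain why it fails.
Step 4: This gives: t = 3

Step 4 incorrectly states that sqrt(t^2) = t. The correct identity is sqrt(t^2) = |t|. Since t = -3 < 0, we have sqrt(t^2) = |-3| = 3, not t = -3.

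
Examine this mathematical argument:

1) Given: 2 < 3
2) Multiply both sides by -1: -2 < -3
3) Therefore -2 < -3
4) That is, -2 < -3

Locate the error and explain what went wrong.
Step 2: Multiply both sides by -1: -2 < -3

Step 2 multiplies both sides by -1 but fails to reverse the inequality sign. When multiplying (or dividing) an inequality by a negative number, the direction must be reversed. Since 2 < 3, we should get -2 > -3, i.e., -2 > -3.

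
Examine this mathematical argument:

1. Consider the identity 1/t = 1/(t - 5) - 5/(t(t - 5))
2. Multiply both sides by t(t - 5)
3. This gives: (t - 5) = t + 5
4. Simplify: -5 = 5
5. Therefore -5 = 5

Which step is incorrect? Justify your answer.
Step 3: This gives: (t - 5) = t + 5

Step 3 makes a sign error when clearing denominators. Multiplying -5/(t(t - 5)) by t(t - 5) gives -5, not +5. The correct result is (t - 5) = t - 5, which is trivially true, not (t - 5) = t + 5. (Step 1 is a valid identity: 1/(t - 5) - 5/(t(t - 5)) = (t - 5)/(t(t - 5)) = 1/t.)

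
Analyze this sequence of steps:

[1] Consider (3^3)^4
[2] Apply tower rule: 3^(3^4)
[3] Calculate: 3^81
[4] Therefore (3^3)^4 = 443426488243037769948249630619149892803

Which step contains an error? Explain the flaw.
Step 2: Apply tower rule: 3^(3^4)

Step 2 incorrectly states that (a^b)^c = a^(b^c). The correct rule is (a^b)^c = a^(b×c). The actual value is (3^3)^4 = 3^12 = 531441, not 3^81 = 443426488243037769948249630619149892803.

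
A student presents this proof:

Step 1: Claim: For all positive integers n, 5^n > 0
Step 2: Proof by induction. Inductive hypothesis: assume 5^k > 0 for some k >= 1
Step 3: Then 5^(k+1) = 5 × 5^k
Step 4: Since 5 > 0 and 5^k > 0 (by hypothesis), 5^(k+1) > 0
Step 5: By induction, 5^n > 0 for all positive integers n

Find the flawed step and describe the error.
Step 5: By induction, 5^n > 0 for all positive integers n

Step 5 concludes the proof by induction, but no base case was ever established. A valid induction proof requires: (1) a base case proving 5^1 > 0, and (2) an inductive step showing IF 5^k > 0 THEN 5^(k+1) > 0. Steps 2-4 correctly establish the inductive step, but without the base case the conclusion in step 5 does not follow.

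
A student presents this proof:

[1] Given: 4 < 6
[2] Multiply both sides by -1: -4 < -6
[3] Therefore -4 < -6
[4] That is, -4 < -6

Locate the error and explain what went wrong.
Step 2: Multiply both sides by -1: -4 < -6

Step 2 multiplies both sides by -1 but fails to reverse the inequality sign. When multiplying (or dividing) an inequality by a negative number, the direction must be reversed. Since 4 < 6, we should get -4 > -6, i.e., -4 > -6.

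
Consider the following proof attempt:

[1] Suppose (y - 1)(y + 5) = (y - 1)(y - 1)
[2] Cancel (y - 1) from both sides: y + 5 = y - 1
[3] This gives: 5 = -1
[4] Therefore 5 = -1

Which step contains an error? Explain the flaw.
Step 2: Cancel (y - 1) from both sides: y + 5 = y - 1

Step 2 cancels (y - 1) from both sides. This is only valid if (y - 1) ≠ 0, i.e., y ≠ 1. When y = 1, both sides equal zero regardless of the other factors. The correct approach requires considering y = 1 as a separate case.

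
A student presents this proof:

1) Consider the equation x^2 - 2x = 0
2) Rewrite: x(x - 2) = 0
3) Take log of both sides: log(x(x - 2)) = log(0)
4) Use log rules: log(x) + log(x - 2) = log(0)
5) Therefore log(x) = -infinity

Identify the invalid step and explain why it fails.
Step 3: Take log of both sides: log(x(x - 2)) = log(0)

Step 3 takes the logarithm of both sides, resulting in log(0) on the right side. The logarithm is only defined for positive numbers; log(0) is undefined (approaches negative infinity). This operation is invalid.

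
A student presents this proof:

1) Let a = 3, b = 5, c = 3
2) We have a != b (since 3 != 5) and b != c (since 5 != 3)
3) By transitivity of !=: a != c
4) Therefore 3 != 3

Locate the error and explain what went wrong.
Step 3: By transitivity of !=: a != c

Step 3 incorrectly applies transitivity to the '!=' relation. Transitivity states: if a R b and b R c, then a R c. However, '!=' is not transitive. Counterexample: 3 != 5 and 5 != 3, but 3 = 3 (both equal 3). Transitivity holds for relations like <, <=, =, but not for !=.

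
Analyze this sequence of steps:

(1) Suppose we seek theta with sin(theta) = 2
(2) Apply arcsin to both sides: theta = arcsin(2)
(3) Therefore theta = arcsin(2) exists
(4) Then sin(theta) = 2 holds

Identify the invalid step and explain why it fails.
Step 2: Apply arcsin to both sides: theta = arcsin(2)

Step 2 applies arcsin to 2. However, arcsin(x) is only defined for x in [-1, 1] because sin(theta) can only produce values in that range. Since |2| > 1, arcsin(2) is undefined. There is no angle whose sine equals 2.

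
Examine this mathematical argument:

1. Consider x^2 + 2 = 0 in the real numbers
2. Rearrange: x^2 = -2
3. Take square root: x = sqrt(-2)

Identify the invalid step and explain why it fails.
Step 3: Take square root: x = sqrt(-2)

Step 3 takes the square root of -2, which is negative. In the real number system, the square root of a negative number is undefined. The equation x^2 + 2 = 0 has no real solutions. Square roots of negative numbers only exist in the complex numbers.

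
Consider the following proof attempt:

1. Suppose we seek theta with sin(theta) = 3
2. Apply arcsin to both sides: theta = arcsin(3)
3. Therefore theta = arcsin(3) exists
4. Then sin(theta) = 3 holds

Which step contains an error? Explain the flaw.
Step 2: Apply arcsin to both sides: theta = arcsin(3)

Step 2 applies arcsin to 3. However, arcsin(x) is only defined for x in [-1, 1] because sin(theta) can only produce values in that range. Since |3| > 1, arcsin(3) is undefined. There is no angle whose sine equals 3.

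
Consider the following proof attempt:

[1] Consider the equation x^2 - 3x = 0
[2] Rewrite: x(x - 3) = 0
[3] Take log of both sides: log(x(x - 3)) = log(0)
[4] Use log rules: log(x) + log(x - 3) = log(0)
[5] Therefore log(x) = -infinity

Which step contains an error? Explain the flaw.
Step 3: Take log of both sides: log(x(x - 3)) = log(0)

Step 3 takes the logarithm of both sides, resulting in log(0) on the right side. The logarithm is only defined for positive numbers; log(0) is undefined (approaches negative infinity). This operation is invalid.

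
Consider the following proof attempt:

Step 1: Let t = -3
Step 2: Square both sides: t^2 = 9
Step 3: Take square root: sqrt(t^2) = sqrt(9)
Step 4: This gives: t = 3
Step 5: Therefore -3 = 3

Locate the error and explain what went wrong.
Step 4: This gives: t = 3

Step 4 incorrectly states that sqrt(t^2) = t. The correct identity is sqrt(t^2) = |t|. Since t = -3 < 0, we have sqrt(t^2) = |-3| = 3, not t = -3.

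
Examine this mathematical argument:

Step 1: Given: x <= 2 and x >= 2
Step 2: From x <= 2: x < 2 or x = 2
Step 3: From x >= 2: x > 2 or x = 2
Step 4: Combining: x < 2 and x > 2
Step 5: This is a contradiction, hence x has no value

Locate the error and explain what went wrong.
Step 4: Combining: x < 2 and x > 2

Step 4 incorrectly combines the conditions. From x <= 2 and x >= 2, the intersection is x = 2. The error treats the 'or' cases as 'and' requirements. The correct conclusion is that x = 2 is the unique solution, not that no solution exists.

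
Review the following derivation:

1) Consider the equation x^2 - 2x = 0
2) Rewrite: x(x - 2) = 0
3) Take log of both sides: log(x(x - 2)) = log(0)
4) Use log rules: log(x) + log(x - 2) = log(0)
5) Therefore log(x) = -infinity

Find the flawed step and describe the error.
Step 3: Take log of both sides: log(x(x - 2)) = log(0)

Step 3 takes the logarithm of both sides, resulting in log(0) on the right side. The logarithm is only defined for positive numbers; log(0) is undefined (approaches negative infinity). This operation is invalid.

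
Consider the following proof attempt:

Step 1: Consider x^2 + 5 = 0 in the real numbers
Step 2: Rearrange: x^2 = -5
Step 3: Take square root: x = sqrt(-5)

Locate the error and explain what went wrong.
Step 3: Take square root: x = sqrt(-5)

Step 3 takes the square root of -5, which is negative. In the real number system, the square root of a negative number is undefined. The equation x^2 + 5 = 0 has no real solutions. Square roots of negative numbers only exist in the complex numbers.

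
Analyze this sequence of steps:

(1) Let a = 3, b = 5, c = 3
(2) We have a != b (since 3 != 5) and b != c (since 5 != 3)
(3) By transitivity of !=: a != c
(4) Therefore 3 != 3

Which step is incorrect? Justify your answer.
Step 3: By transitivity of !=: a != c

Step 3 incorrectly applies transitivity to the '!=' relation. Transitivity states: if a R b and b R c, then a R c. However, '!=' is not transitive. Counterexample: 3 != 5 and 5 != 3, but 3 = 3 (both equal 3). Transitivity holds for relations like <, <=, =, but not for !=.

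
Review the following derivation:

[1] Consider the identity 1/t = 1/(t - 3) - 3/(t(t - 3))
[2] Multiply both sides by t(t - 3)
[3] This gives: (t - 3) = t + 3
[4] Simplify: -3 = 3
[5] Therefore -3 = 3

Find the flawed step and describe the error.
Step 3: This gives: (t - 3) = t + 3

Step 3 makes a sign error when clearing denominators. Multiplying -3/(t(t - 3)) by t(t - 3) gives -3, not +3. The correct result is (t - 3) = t - 3, which is trivially true, not (t - 3) = t + 3. (Step 1 is a valid identity: 1/(t - 3) - 3/(t(t - 3)) = (t - 3)/(t(t - 3)) = 1/t.)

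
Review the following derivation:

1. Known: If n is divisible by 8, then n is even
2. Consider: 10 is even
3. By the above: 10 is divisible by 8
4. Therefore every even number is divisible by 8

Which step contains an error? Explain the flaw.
Step 3: By the above: 10 is divisible by 8

Step 3 commits the fallacy of affirming the consequent. The known fact 'divisible by 8 → even' does NOT imply 'even → divisible by 8'. That would be the converse, which is false. For example, 10 is even but 10 ÷ 8 = 1.25, which is not an integer.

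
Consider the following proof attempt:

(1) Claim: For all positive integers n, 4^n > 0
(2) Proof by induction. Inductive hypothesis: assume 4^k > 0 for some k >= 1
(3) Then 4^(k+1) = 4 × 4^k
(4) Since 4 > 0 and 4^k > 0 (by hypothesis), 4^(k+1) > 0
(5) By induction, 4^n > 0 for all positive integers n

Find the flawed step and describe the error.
Step 5: By induction, 4^n > 0 for all positive integers n

Step 5 concludes the proof by induction, but no base case was ever established. A valid induction proof requires: (1) a base case proving 4^1 > 0, and (2) an inductive step showing IF 4^k > 0 THEN 4^(k+1) > 0. Steps 2-4 correctly establish the inductive step, but without the base case the conclusion in step 5 does not follow.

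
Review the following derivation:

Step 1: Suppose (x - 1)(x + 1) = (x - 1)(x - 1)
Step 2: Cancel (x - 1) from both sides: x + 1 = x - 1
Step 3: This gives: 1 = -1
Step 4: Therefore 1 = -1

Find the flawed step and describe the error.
Step 2: Cancel (x - 1) from both sides: x + 1 = x - 1

Step 2 cancels (x - 1) from both sides. This is only valid if (x - 1) ≠ 0, i.e., x ≠ 1. When x = 1, both sides equal zero regardless of the other factors. The correct approach requires considering x = 1 as a separate case.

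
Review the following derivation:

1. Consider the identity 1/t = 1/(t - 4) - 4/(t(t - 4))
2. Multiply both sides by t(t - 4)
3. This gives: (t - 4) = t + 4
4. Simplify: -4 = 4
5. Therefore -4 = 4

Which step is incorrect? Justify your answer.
Step 3: This gives: (t - 4) = t + 4

Step 3 makes a sign error when clearing denominators. Multiplying -4/(t(t - 4)) by t(t - 4) gives -4, not +4. The correct result is (t - 4) = t - 4, which is trivially true, not (t - 4) = t + 4. (Step 1 is a valid identity: 1/(t - 4) - 4/(t(t - 4)) = (t - 4)/(t(t - 4)) = 1/t.)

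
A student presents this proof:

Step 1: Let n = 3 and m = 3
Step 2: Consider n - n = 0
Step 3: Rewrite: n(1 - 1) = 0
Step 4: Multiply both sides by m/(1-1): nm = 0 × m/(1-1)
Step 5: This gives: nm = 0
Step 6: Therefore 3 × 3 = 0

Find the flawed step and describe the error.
Step 4: Multiply both sides by m/(1-1): nm = 0 × m/(1-1)

Step 4 multiplies both sides by m/(1-1). However, 1-1 = 0, so this is multiplication by m/0, which is undefined. We cannot multiply by an undefined expression.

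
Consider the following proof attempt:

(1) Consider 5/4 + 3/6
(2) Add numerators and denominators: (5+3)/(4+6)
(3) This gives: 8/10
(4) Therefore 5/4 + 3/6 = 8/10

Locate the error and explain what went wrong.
Step 2: Add numerators and denominators: (5+3)/(4+6)

Step 2 incorrectly adds fractions by separately adding numerators and denominators. This is wrong. The correct method requires a common denominator: 5/4 + 3/6 = (5×6 + 3×4)/(4×6) = 42/24 = 7/4. The method used gives 8/10, which is different.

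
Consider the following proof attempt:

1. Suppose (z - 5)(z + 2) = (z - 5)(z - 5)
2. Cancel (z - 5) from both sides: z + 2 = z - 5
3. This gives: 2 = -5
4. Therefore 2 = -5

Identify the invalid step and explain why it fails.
Step 2: Cancel (z - 5) from both sides: z + 2 = z - 5

Step 2 cancels (z - 5) from both sides. This is only valid if (z - 5) ≠ 0, i.e., z ≠ 5. When z = 5, both sides equal zero regardless of the other factors. The correct approach requires considering z = 5 as a separate case.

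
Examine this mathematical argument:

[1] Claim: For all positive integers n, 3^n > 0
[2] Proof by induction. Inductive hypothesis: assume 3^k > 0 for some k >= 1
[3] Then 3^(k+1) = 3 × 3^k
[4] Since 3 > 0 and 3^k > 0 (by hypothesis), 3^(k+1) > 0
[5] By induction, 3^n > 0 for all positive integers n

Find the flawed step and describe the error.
Step 5: By induction, 3^n > 0 for all positive integers n

Step 5 concludes the proof by induction, but no base case was ever established. A valid induction proof requires: (1) a base case proving 3^1 > 0, and (2) an inductive step showing IF 3^k > 0 THEN 3^(k+1) > 0. Steps 2-4 correctly establish the inductive step, but without the base case the conclusion in step 5 does not follow.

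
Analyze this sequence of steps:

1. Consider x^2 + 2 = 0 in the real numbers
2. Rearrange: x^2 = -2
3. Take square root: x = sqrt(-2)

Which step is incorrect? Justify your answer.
Step 3: Take square root: x = sqrt(-2)

Step 3 takes the square root of -2, which is negative. In the real number system, the square root of a negative number is undefined. The equation x^2 + 2 = 0 has no real solutions. Square roots of negative numbers only exist in the complex numbers.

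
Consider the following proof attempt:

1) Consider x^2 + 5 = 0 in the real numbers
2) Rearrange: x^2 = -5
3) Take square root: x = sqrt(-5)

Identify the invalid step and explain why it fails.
Step 3: Take square root: x = sqrt(-5)

Step 3 takes the square root of -5, which is negative. In the real number system, the square root of a negative number is undefined. The equation x^2 + 5 = 0 has no real solutions. Square roots of negative numbers only exist in the complex numbers.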